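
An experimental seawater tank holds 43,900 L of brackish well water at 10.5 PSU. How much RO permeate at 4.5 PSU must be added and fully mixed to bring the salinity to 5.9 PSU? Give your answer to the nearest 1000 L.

144000 L

Salt balance: 43,900×10.5 + V×4.5 = (43,900+V)×5.9
460,950 + 4.5V = 259,010 + 5.9V
201,940 = 1.4V
V = 144,242.86 L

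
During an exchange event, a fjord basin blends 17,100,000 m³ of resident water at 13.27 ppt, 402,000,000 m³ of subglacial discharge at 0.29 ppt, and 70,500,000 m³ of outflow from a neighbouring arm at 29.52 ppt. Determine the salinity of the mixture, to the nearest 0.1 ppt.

Salt balance:
salt = 17,100,000×13.27 + 402,000,000×0.29 + 70,500,000×29.52 = 226,917,000 + 116,580,000 + 2,081,160,000 = 2,424,657,000
volume = 17,100,000 + 402,000,000 + 70,500,000 = 489,600,000 m³
S = 2,424,657,000 / 489,600,000 = 4.952 ppt

5.0 ppt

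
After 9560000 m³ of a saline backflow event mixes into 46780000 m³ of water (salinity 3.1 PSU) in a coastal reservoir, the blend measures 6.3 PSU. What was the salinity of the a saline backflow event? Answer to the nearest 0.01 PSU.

21.96 PSU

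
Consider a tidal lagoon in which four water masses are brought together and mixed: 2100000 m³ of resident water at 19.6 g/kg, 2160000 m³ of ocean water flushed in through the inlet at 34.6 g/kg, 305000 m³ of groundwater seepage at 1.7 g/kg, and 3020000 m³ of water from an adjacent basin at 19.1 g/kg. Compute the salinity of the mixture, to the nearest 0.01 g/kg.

22.95 g/kg

Total salt / total volume:
salt = 2,100,000×19.6 + 2,160,000×34.6 + 305,000×1.7 + 3,020,000×19.1 = 41,160,000 + 74,736,000 + 518,500 + 57,682,000 = 174,096,500
volume = 2,100,000 + 2,160,000 + 305,000 + 3,020,000 = 7,585,000 m³
S = 174,096,500 / 7,585,000 = 22.9527 g/kg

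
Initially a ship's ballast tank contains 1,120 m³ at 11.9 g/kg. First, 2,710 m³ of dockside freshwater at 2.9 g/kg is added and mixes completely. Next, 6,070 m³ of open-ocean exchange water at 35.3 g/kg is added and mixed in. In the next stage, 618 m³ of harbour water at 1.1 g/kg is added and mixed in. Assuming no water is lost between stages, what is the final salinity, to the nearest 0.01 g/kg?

Weighted by volume,
Initial salt = 1,120×11.9 = 13,328
After stage 1: salt = 13,328 + 2,710×2.9 = 21,187; volume = 3,830 m³; S = 5.532 g/kg
After stage 2: salt = 21,187 + 6,070×35.3 = 235,458; volume = 9,900 m³; S = 23.784 g/kg
After stage 3: salt = 235,458 + 618×1.1 = 236,137.8; volume = 10,518 m³
S = 236,137.8 / 10,518 = 22.4508 g/kg

22.45 g/kg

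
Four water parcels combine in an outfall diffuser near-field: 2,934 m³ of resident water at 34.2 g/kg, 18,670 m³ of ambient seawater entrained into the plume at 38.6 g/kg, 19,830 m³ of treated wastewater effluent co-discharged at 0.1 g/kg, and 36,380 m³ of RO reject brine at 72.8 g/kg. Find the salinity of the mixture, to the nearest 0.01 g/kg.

44.61 g/kg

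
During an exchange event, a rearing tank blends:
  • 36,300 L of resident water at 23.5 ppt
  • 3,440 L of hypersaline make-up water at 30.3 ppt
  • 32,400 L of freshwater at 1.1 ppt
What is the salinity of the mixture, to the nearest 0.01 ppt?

By conservation of dissolved salt,
salt = 36,300×23.5 + 3,440×30.3 + 32,400×1.1 = 853,050 + 104,232 + 35,640 = 992,922
volume = 36,300 + 3,440 + 32,400 = 72,140 L
S = 992,922 / 72,140 = 13.7638 ppt

13.76 ppt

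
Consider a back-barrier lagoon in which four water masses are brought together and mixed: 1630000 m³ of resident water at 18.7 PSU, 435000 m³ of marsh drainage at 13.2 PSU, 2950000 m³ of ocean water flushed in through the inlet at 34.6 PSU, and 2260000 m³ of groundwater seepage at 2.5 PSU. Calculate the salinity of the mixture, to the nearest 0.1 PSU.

19.8 PSU

Weighted by volume,
salt = 1,630,000×18.7 + 435,000×13.2 + 2,950,000×34.6 + 2,260,000×2.5 = 30,481,000 + 5,742,000 + 102,070,000 + 5,650,000 = 143,943,000
volume = 1,630,000 + 435,000 + 2,950,000 + 2,260,000 = 7,275,000 m³
S = 143,943,000 / 7,275,000 = 19.786 PSU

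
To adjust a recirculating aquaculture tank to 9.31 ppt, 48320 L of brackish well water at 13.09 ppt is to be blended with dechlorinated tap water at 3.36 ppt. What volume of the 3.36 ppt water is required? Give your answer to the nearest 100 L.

30700 L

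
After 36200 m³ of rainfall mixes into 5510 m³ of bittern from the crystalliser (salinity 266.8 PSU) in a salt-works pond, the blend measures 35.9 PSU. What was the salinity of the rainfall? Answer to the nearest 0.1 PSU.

0.8 PSU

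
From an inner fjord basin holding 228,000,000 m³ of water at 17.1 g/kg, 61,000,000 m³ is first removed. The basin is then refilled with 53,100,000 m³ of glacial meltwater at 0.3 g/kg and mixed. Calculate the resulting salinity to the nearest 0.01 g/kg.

Remaining after removal: 167,000,000 m³ at 17.1 g/kg (salt = 2,855,700,000)
After addition: salt = 2,855,700,000 + 53,100,000×0.3 = 2,871,630,000; volume = 220,100,000 m³
S = 2,871,630,000 / 220,100,000 = 13.0469 g/kg

13.05 g/kg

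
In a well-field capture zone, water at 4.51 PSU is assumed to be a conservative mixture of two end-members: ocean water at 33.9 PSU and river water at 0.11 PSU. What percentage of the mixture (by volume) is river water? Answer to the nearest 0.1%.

87.0%

Let f be the freshwater fraction. Salt balance per unit volume:
f×0.11 + (1−f)×33.9 = 4.51
f = (33.9 − 4.51) / (33.9 − 0.11) = 29.39/33.79 = 0.8698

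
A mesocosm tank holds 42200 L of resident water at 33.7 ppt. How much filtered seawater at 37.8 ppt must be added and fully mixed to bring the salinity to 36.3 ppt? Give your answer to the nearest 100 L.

Salt balance: 42,200×33.7 + V×37.8 = (42,200+V)×36.3
1,422,140 + 37.8V = 1,531,860 + 36.3V
109,720 = 1.5V
V = 73,146.67 L

73100 L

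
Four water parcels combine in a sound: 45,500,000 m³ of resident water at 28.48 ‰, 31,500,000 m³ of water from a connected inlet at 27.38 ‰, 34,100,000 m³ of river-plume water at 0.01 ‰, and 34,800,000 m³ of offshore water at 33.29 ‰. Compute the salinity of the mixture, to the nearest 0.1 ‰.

22.7 ‰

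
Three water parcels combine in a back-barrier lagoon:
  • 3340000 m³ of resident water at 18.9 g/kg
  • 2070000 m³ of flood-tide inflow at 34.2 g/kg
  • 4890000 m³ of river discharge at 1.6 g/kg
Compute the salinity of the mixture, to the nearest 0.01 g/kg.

Conserving salt mass:
salt = 3,340,000×18.9 + 2,070,000×34.2 + 4,890,000×1.6 = 63,126,000 + 70,794,000 + 7,824,000 = 141,744,000
volume = 3,340,000 + 2,070,000 + 4,890,000 = 10,300,000 m³
S = 141,744,000 / 10,300,000 = 13.7616 g/kg

13.76 g/kg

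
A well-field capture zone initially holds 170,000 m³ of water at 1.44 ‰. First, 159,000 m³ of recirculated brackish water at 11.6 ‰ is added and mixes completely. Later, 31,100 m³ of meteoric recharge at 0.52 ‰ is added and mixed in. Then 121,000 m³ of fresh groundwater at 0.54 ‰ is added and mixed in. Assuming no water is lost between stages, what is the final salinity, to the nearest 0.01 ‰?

Weighted by volume,
Initial salt = 170,000×1.44 = 244,800
After stage 1: salt = 244,800 + 159,000×11.6 = 2,089,200; volume = 329,000 m³; S = 6.35 ‰
After stage 2: salt = 2,089,200 + 31,100×0.52 = 2,105,372; volume = 360,100 m³; S = 5.847 ‰
After stage 3: salt = 2,105,372 + 121,000×0.54 = 2,170,712; volume = 481,100 m³
S = 2,170,712 / 481,100 = 4.512 ‰

4.51 ‰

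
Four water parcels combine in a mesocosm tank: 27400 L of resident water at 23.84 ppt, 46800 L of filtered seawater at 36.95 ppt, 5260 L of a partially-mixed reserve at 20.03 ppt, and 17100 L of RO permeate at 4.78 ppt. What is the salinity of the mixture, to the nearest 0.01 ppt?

Weighted by volume,
salt = 27,400×23.84 + 46,800×36.95 + 5,260×20.03 + 17,100×4.78 = 653,216 + 1,729,260 + 105,357.8 + 81,738 = 2,569,571.8
volume = 27,400 + 46,800 + 5,260 + 17,100 = 96,560 L
S = 2,569,571.8 / 96,560 = 26.6111 ppt

26.61 ppt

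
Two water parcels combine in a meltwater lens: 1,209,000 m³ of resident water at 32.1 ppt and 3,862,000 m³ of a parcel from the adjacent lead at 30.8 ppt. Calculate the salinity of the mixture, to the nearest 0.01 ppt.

By conservation of dissolved salt,
salt = 1,209,000×32.1 + 3,862,000×30.8 = 38,808,900 + 118,949,600 = 157,758,500
volume = 1,209,000 + 3,862,000 = 5,071,000 m³
S = 157,758,500 / 5,071,000 = 31.1099 ppt

31.11 ppt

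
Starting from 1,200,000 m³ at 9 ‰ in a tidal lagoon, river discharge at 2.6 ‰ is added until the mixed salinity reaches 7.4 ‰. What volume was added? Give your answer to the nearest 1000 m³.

Salt balance: 1,200,000×9 + V×2.6 = (1,200,000+V)×7.4
10,800,000 + 2.6V = 8,880,000 + 7.4V
1,920,000 = 4.8V
V = 400,000 m³

400000 m³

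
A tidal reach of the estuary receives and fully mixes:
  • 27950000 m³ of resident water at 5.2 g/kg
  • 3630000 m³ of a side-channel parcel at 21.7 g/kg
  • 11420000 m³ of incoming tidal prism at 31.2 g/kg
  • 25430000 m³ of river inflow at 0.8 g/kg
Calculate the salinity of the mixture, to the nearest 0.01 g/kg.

8.78 g/kg

Conserving salt mass:
salt = 27,950,000×5.2 + 3,630,000×21.7 + 11,420,000×31.2 + 25,430,000×0.8 = 145,340,000 + 78,771,000 + 356,304,000 + 20,344,000 = 600,759,000
volume = 27,950,000 + 3,630,000 + 11,420,000 + 25,430,000 = 68,430,000 m³
S = 600,759,000 / 68,430,000 = 8.7792 g/kg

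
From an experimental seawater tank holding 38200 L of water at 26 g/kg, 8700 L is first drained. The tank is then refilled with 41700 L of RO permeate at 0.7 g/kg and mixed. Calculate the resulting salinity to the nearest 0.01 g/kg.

11.18 g/kg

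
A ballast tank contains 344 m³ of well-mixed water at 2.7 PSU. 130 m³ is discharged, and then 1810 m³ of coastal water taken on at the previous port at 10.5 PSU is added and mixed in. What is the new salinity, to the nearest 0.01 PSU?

Remaining after removal: 214 m³ at 2.7 PSU (salt = 577.8)
After addition: salt = 577.8 + 1,810×10.5 = 19,582.8; volume = 2,024 m³
S = 19,582.8 / 2,024 = 9.6753 PSU

9.68 PSU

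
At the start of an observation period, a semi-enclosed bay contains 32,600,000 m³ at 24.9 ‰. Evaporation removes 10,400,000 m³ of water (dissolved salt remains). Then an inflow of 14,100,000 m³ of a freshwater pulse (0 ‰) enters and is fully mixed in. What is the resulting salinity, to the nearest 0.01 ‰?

22.36 ‰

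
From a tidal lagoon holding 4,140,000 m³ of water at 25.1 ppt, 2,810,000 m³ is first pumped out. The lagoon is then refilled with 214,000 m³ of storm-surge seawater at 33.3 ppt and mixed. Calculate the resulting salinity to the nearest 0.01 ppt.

26.24 ppt

Remaining after removal: 1,330,000 m³ at 25.1 ppt (salt = 33,383,000)
After addition: salt = 33,383,000 + 214,000×33.3 = 40,509,200; volume = 1,544,000 m³
S = 40,509,200 / 1,544,000 = 26.2365 ppt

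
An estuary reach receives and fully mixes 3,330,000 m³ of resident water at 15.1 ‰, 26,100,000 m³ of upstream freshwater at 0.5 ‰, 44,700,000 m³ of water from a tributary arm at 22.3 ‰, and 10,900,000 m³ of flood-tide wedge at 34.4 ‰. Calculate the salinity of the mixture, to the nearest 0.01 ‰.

16.88 ‰

Weighted by volume,
salt = 3,330,000×15.1 + 26,100,000×0.5 + 44,700,000×22.3 + 10,900,000×34.4 = 50,283,000 + 13,050,000 + 996,810,000 + 374,960,000 = 1,435,103,000
volume = 3,330,000 + 26,100,000 + 44,700,000 + 10,900,000 = 85,030,000 m³
S = 1,435,103,000 / 85,030,000 = 16.8776 ‰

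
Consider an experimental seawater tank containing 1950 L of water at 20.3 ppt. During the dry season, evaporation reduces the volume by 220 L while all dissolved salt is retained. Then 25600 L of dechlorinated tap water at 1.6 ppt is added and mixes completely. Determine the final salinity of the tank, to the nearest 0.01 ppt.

After evaporation: salt = 1,950×20.3 = 39,585; volume = 1,950 − 220 = 1,730 L
After mixing: salt = 39,585 + 25,600×1.6 = 80,545; volume = 1,730 + 25,600 = 27,330 L
S = 80,545 / 27,330 = 2.9471 ppt

2.95 ppt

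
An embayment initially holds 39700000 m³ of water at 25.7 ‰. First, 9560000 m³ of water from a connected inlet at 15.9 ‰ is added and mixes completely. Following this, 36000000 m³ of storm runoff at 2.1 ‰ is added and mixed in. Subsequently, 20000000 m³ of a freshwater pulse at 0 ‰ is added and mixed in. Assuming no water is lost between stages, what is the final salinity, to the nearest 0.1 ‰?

11.9 ‰

Conserving salt mass:
Initial salt = 39,700,000×25.7 = 1,020,290,000
After stage 1: salt = 1,020,290,000 + 9,560,000×15.9 = 1,172,294,000; volume = 49,260,000 m³; S = 23.798 ‰
After stage 2: salt = 1,172,294,000 + 36,000,000×2.1 = 1,247,894,000; volume = 85,260,000 m³; S = 14.636 ‰
After stage 3: salt = 1,247,894,000 + 20,000,000×0 = 1,247,894,000; volume = 105,260,000 m³
S = 1,247,894,000 / 105,260,000 = 11.8553 ‰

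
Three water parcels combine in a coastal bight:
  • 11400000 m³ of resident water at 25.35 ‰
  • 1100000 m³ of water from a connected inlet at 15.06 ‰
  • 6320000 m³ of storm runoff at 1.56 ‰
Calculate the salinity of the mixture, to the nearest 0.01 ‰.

16.76 ‰

Conserving salt mass:
salt = 11,400,000×25.35 + 1,100,000×15.06 + 6,320,000×1.56 = 288,990,000 + 16,566,000 + 9,859,200 = 315,415,200
volume = 11,400,000 + 1,100,000 + 6,320,000 = 18,820,000 m³
S = 315,415,200 / 18,820,000 = 16.7596 ‰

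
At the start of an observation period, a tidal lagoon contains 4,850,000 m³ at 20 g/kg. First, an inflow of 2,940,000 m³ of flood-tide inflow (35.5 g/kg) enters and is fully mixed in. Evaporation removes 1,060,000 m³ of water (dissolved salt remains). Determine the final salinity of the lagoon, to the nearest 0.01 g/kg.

29.92 g/kg

After mixing: salt = 4,850,000×20 + 2,940,000×35.5 = 201,370,000; volume = 7,790,000 m³
After evaporation: salt unchanged = 201,370,000; volume = 7,790,000 − 1,060,000 = 6,730,000 m³
S = 201,370,000 / 6,730,000 = 29.9212 g/kg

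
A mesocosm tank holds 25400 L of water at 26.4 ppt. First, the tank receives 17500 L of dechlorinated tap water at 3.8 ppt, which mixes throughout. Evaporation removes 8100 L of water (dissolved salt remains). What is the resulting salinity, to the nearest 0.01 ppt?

After mixing: salt = 25,400×26.4 + 17,500×3.8 = 737,060; volume = 42,900 L
After evaporation: salt unchanged = 737,060; volume = 42,900 − 8,100 = 34,800 L
S = 737,060 / 34,800 = 21.1799 ppt

21.18 ppt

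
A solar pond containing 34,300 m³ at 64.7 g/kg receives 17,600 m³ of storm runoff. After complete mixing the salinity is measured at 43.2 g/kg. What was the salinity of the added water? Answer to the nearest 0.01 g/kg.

Salt balance: 34,300×64.7 + 17,600×S = 51,900×43.2
2,219,210 + 17,600·S = 2,242,080
S = (2,242,080 − 2,219,210) / 17,600 = 1.2994 g/kg

1.30 g/kg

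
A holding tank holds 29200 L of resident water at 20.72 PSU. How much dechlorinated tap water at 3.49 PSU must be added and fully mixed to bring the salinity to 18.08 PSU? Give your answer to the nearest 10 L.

5280 L

Salt balance: 29,200×20.72 + V×3.49 = (29,200+V)×18.08
605,024 + 3.49V = 527,936 + 18.08V
77,088 = 14.59V
V = 5,283.62 L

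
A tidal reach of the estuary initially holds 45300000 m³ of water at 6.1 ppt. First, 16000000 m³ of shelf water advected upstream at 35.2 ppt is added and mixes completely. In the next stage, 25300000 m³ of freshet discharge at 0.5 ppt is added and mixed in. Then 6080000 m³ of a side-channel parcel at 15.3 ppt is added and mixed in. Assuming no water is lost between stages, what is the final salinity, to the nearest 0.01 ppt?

10.20 ppt

Weighted by volume,
Initial salt = 45,300,000×6.1 = 276,330,000
After stage 1: salt = 276,330,000 + 16,000,000×35.2 = 839,530,000; volume = 61,300,000 m³; S = 13.695 ppt
After stage 2: salt = 839,530,000 + 25,300,000×0.5 = 852,180,000; volume = 86,600,000 m³; S = 9.84 ppt
After stage 3: salt = 852,180,000 + 6,080,000×15.3 = 945,204,000; volume = 92,680,000 m³
S = 945,204,000 / 92,680,000 = 10.1986 ppt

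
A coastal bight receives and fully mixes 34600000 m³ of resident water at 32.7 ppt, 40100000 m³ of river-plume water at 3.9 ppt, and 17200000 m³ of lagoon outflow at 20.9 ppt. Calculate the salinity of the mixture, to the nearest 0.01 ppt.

Total salt / total volume:
salt = 34,600,000×32.7 + 40,100,000×3.9 + 17,200,000×20.9 = 1,131,420,000 + 156,390,000 + 359,480,000 = 1,647,290,000
volume = 34,600,000 + 40,100,000 + 17,200,000 = 91,900,000 m³
S = 1,647,290,000 / 91,900,000 = 17.9248 ppt

17.92 ppt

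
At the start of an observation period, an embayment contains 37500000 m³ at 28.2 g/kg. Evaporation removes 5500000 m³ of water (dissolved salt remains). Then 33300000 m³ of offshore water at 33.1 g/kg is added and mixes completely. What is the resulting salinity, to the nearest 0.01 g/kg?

After evaporation: salt = 37,500,000×28.2 = 1,057,500,000; volume = 37,500,000 − 5,500,000 = 32,000,000 m³
After mixing: salt = 1,057,500,000 + 33,300,000×33.1 = 2,159,730,000; volume = 32,000,000 + 33,300,000 = 65,300,000 m³
S = 2,159,730,000 / 65,300,000 = 33.074 g/kg

33.07 g/kg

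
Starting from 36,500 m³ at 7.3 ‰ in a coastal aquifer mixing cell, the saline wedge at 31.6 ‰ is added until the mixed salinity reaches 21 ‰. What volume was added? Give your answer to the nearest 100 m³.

47200 m³

Salt balance: 36,500×7.3 + V×31.6 = (36,500+V)×21
266,450 + 31.6V = 766,500 + 21V
500,050 = 10.6V
V = 47,174.53 m³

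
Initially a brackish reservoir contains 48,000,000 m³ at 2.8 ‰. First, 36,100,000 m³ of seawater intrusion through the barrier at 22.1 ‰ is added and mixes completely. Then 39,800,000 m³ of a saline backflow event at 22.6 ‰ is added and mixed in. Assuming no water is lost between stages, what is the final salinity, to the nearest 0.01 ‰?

Mass of salt is conserved:
Initial salt = 48,000,000×2.8 = 134,400,000
After stage 1: salt = 134,400,000 + 36,100,000×22.1 = 932,210,000; volume = 84,100,000 m³; S = 11.085 ‰
After stage 2: salt = 932,210,000 + 39,800,000×22.6 = 1,831,690,000; volume = 123,900,000 m³
S = 1,831,690,000 / 123,900,000 = 14.7836 ‰

14.78 ‰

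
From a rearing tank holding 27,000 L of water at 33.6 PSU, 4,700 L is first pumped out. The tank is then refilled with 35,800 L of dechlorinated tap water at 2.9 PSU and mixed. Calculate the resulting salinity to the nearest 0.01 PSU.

Remaining after removal: 22,300 L at 33.6 PSU (salt = 749,280)
After addition: salt = 749,280 + 35,800×2.9 = 853,100; volume = 58,100 L
S = 853,100 / 58,100 = 14.6833 PSU

14.68 PSU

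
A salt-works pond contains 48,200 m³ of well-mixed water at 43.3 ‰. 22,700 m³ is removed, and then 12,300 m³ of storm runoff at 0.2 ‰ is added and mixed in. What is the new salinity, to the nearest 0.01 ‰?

29.28 ‰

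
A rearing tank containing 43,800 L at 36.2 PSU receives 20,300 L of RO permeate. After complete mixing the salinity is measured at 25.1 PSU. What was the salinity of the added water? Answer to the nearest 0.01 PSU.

Salt balance: 43,800×36.2 + 20,300×S = 64,100×25.1
1,585,560 + 20,300·S = 1,608,910
S = (1,608,910 − 1,585,560) / 20,300 = 1.1502 PSU

1.15 PSU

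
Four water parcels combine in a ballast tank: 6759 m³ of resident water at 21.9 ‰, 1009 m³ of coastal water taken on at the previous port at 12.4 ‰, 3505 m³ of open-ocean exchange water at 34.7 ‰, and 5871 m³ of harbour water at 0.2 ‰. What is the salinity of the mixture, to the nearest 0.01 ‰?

Mass of salt is conserved:
salt = 6,759×21.9 + 1,009×12.4 + 3,505×34.7 + 5,871×0.2 = 148,022.1 + 12,511.6 + 121,623.5 + 1,174.2 = 283,331.4
volume = 6,759 + 1,009 + 3,505 + 5,871 = 17,144 m³
S = 283,331.4 / 17,144 = 16.5266 ‰

16.53 ‰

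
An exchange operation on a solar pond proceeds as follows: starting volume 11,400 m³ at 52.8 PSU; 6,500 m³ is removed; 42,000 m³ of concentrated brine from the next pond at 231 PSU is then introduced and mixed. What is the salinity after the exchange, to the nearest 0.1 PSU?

Remaining after removal: 4,900 m³ at 52.8 PSU (salt = 258,720)
After addition: salt = 258,720 + 42,000×231 = 9,960,720; volume = 46,900 m³
S = 9,960,720 / 46,900 = 212.3821 PSU

212.4 PSU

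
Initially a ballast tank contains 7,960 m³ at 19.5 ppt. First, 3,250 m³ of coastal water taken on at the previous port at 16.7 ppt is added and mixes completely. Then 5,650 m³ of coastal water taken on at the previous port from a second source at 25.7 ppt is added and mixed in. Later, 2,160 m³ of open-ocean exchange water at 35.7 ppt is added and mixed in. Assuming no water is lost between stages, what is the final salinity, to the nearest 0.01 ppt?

22.70 ppt

Mass of salt is conserved:
Initial salt = 7,960×19.5 = 155,220
After stage 1: salt = 155,220 + 3,250×16.7 = 209,495; volume = 11,210 m³; S = 18.688 ppt
After stage 2: salt = 209,495 + 5,650×25.7 = 354,700; volume = 16,860 m³; S = 21.038 ppt
After stage 3: salt = 354,700 + 2,160×35.7 = 431,812; volume = 19,020 m³
S = 431,812 / 19,020 = 22.703 ppt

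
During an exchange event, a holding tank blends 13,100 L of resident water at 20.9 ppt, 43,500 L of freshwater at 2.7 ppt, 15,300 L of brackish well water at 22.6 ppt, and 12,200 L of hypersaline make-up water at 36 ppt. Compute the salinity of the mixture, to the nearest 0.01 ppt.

Weighted by volume,
salt = 13,100×20.9 + 43,500×2.7 + 15,300×22.6 + 12,200×36 = 273,790 + 117,450 + 345,780 + 439,200 = 1,176,220
volume = 13,100 + 43,500 + 15,300 + 12,200 = 84,100 L
S = 1,176,220 / 84,100 = 13.986 ppt

13.99 ppt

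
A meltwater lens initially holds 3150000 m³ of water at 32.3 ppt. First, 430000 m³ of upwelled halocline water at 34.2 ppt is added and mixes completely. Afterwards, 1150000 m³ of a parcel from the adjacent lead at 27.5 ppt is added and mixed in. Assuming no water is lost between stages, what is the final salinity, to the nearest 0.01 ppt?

Weighted by volume,
Initial salt = 3,150,000×32.3 = 101,745,000
After stage 1: salt = 101,745,000 + 430,000×34.2 = 116,451,000; volume = 3,580,000 m³; S = 32.528 ppt
After stage 2: salt = 116,451,000 + 1,150,000×27.5 = 148,076,000; volume = 4,730,000 m³
S = 148,076,000 / 4,730,000 = 31.3057 ppt

31.31 ppt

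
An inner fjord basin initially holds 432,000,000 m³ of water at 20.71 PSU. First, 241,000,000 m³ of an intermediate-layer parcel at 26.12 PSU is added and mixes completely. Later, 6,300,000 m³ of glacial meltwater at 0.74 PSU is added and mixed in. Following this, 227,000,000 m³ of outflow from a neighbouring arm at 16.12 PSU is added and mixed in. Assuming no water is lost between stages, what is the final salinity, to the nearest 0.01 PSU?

Conserving salt mass:
Initial salt = 432,000,000×20.71 = 8,946,720,000
After stage 1: salt = 8,946,720,000 + 241,000,000×26.12 = 15,241,640,000; volume = 673,000,000 m³; S = 22.647 PSU
After stage 2: salt = 15,241,640,000 + 6,300,000×0.74 = 15,246,302,000; volume = 679,300,000 m³; S = 22.444 PSU
After stage 3: salt = 15,246,302,000 + 227,000,000×16.12 = 18,905,542,000; volume = 906,300,000 m³
S = 18,905,542,000 / 906,300,000 = 20.8601 PSU

20.86 PSU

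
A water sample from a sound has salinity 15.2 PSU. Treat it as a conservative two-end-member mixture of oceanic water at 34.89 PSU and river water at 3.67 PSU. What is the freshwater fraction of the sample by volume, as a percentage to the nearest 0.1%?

63.1%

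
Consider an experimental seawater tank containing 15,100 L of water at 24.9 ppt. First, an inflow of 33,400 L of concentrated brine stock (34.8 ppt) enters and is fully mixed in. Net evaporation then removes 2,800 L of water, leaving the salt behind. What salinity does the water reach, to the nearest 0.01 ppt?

After mixing: salt = 15,100×24.9 + 33,400×34.8 = 1,538,310; volume = 48,500 L
After evaporation: salt unchanged = 1,538,310; volume = 48,500 − 2,800 = 45,700 L
S = 1,538,310 / 45,700 = 33.6611 ppt

33.66 ppt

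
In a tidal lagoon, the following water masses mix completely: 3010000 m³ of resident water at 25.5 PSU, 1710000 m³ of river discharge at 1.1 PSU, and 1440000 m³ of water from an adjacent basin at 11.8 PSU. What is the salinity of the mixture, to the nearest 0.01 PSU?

By conservation of dissolved salt,
salt = 3,010,000×25.5 + 1,710,000×1.1 + 1,440,000×11.8 = 76,755,000 + 1,881,000 + 16,992,000 = 95,628,000
volume = 3,010,000 + 1,710,000 + 1,440,000 = 6,160,000 m³
S = 95,628,000 / 6,160,000 = 15.524 PSU

15.52 PSU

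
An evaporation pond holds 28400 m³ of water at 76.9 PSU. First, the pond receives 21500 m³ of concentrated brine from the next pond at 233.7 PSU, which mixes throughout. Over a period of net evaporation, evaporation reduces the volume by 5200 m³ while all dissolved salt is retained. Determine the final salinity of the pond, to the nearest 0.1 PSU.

After mixing: salt = 28,400×76.9 + 21,500×233.7 = 7,208,510; volume = 49,900 m³
After evaporation: salt unchanged = 7,208,510; volume = 49,900 − 5,200 = 44,700 m³
S = 7,208,510 / 44,700 = 161.2642 PSU

161.3 PSU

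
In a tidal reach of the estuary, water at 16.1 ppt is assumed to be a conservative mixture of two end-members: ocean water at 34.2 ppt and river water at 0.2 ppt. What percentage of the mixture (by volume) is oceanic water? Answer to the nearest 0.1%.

46.8%

Let g be the oceanic fraction. Salt balance per unit volume:
g×34.2 + (1−g)×0.2 = 16.1
g = (16.1 − 0.2) / (34.2 − 0.2) = 15.9/34 = 0.4676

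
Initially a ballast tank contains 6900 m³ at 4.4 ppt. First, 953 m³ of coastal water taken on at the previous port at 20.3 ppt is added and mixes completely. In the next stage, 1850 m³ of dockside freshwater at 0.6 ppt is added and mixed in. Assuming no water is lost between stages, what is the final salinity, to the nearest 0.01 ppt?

Total salt / total volume:
Initial salt = 6,900×4.4 = 30,360
After stage 1: salt = 30,360 + 953×20.3 = 49,705.9; volume = 7,853 m³; S = 6.33 ppt
After stage 2: salt = 49,705.9 + 1,850×0.6 = 50,815.9; volume = 9,703 m³
S = 50,815.9 / 9,703 = 5.2371 ppt

5.24 ppt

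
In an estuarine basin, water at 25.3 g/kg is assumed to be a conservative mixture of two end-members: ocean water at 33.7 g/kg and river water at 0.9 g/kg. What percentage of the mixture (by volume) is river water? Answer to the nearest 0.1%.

25.6%

Let f be the freshwater fraction. Salt balance per unit volume:
f×0.9 + (1−f)×33.7 = 25.3
f = (33.7 − 25.3) / (33.7 − 0.9) = 8.4/32.8 = 0.2561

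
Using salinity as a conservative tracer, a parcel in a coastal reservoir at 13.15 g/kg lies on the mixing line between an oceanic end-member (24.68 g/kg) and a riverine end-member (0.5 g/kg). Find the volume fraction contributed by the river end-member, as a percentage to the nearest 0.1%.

Let f be the freshwater fraction. Salt balance per unit volume:
f×0.5 + (1−f)×24.68 = 13.15
f = (24.68 − 13.15) / (24.68 − 0.5) = 11.53/24.18 = 0.4768

47.7%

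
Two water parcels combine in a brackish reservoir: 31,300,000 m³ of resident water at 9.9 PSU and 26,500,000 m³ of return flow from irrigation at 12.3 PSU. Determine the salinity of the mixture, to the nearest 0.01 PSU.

11.00 PSU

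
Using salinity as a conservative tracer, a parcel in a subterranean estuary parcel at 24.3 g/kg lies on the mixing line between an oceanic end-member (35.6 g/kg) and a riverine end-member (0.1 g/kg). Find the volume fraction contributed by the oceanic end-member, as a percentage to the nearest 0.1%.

68.2%

Let g be the oceanic fraction. Salt balance per unit volume:
g×35.6 + (1−g)×0.1 = 24.3
g = (24.3 − 0.1) / (35.6 − 0.1) = 24.2/35.5 = 0.6817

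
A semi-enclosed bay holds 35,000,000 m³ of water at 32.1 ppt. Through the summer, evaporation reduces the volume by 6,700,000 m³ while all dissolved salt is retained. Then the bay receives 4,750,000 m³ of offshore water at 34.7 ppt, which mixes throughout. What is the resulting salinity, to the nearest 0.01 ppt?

After evaporation: salt = 35,000,000×32.1 = 1,123,500,000; volume = 35,000,000 − 6,700,000 = 28,300,000 m³
After mixing: salt = 1,123,500,000 + 4,750,000×34.7 = 1,288,325,000; volume = 28,300,000 + 4,750,000 = 33,050,000 m³
S = 1,288,325,000 / 33,050,000 = 38.9811 ppt

38.98 ppt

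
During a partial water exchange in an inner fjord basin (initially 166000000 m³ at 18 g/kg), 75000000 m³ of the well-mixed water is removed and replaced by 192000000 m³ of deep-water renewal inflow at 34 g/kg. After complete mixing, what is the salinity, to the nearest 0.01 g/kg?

Remaining after removal: 91,000,000 m³ at 18 g/kg (salt = 1,638,000,000)
After addition: salt = 1,638,000,000 + 192,000,000×34 = 8,166,000,000; volume = 283,000,000 m³
S = 8,166,000,000 / 283,000,000 = 28.8551 g/kg

28.86 g/kg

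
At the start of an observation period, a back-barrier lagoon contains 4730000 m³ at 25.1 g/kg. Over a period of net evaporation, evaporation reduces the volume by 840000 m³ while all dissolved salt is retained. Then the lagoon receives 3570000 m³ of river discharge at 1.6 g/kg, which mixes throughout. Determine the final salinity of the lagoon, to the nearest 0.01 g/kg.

16.68 g/kg

After evaporation: salt = 4,730,000×25.1 = 118,723,000; volume = 4,730,000 − 840,000 = 3,890,000 m³
After mixing: salt = 118,723,000 + 3,570,000×1.6 = 124,435,000; volume = 3,890,000 + 3,570,000 = 7,460,000 m³
S = 124,435,000 / 7,460,000 = 16.6803 g/kg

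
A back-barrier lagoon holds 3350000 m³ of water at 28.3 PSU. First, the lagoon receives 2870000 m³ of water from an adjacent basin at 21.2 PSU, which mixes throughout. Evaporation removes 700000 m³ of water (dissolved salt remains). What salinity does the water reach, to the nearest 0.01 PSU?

28.20 PSU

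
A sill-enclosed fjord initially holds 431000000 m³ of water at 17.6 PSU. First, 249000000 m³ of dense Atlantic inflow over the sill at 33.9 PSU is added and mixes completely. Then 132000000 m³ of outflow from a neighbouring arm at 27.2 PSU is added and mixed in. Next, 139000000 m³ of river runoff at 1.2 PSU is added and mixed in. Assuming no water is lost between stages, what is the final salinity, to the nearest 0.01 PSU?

20.80 PSU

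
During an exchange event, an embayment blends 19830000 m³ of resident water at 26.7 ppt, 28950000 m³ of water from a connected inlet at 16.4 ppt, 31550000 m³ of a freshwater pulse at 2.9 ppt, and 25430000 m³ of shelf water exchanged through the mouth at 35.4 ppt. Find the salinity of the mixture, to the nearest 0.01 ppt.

18.87 ppt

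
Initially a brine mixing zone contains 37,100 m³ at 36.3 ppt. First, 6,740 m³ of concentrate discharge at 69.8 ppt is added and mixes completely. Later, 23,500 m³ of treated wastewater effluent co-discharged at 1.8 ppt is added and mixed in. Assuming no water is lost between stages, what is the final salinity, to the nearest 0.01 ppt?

27.61 ppt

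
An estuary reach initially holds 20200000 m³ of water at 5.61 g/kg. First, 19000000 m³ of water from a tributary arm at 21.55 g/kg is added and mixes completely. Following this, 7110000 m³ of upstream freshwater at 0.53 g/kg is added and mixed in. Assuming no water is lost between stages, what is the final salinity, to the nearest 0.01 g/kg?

11.37 g/kg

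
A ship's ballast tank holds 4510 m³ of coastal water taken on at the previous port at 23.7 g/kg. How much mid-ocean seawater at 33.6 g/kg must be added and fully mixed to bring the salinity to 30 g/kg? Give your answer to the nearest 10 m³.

7890 m³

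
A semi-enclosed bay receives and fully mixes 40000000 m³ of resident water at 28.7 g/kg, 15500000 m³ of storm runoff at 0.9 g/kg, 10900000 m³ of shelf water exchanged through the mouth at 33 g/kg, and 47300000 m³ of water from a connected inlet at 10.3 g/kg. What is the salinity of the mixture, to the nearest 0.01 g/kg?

Conserving salt mass:
salt = 40,000,000×28.7 + 15,500,000×0.9 + 10,900,000×33 + 47,300,000×10.3 = 1,148,000,000 + 13,950,000 + 359,700,000 + 487,190,000 = 2,008,840,000
volume = 40,000,000 + 15,500,000 + 10,900,000 + 47,300,000 = 113,700,000 m³
S = 2,008,840,000 / 113,700,000 = 17.6679 g/kg

17.67 g/kg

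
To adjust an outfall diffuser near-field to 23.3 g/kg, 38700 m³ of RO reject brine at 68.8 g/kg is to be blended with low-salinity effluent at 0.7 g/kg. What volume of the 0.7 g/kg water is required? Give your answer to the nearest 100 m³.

77900 m³

Salt balance: 38,700×68.8 + V×0.7 = (38,700+V)×23.3
2,662,560 + 0.7V = 901,710 + 23.3V
1,760,850 = 22.6V
V = 77,913.72 m³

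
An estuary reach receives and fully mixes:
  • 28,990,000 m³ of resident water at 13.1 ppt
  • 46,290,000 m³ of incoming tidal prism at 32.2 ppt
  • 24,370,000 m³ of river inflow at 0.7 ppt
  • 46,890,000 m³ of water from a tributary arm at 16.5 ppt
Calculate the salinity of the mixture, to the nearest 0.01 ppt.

Weighted by volume,
salt = 28,990,000×13.1 + 46,290,000×32.2 + 24,370,000×0.7 + 46,890,000×16.5 = 379,769,000 + 1,490,538,000 + 17,059,000 + 773,685,000 = 2,661,051,000
volume = 28,990,000 + 46,290,000 + 24,370,000 + 46,890,000 = 146,540,000 m³
S = 2,661,051,000 / 146,540,000 = 18.1592 ppt

18.16 ppt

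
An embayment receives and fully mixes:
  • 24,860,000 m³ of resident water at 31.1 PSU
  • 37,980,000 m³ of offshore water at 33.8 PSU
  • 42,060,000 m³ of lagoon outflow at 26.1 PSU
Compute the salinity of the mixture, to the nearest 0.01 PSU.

30.07 PSU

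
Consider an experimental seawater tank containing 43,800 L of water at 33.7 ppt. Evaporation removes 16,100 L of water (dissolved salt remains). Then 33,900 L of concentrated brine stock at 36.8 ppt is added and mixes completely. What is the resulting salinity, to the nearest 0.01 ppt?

After evaporation: salt = 43,800×33.7 = 1,476,060; volume = 43,800 − 16,100 = 27,700 L
After mixing: salt = 1,476,060 + 33,900×36.8 = 2,723,580; volume = 27,700 + 33,900 = 61,600 L
S = 2,723,580 / 61,600 = 44.214 ppt

44.21 ppt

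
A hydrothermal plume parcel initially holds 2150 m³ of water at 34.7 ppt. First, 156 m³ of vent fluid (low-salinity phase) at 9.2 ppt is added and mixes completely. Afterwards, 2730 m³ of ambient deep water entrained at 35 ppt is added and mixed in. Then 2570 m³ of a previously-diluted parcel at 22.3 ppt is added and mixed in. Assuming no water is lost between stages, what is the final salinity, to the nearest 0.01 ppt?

30.09 ppt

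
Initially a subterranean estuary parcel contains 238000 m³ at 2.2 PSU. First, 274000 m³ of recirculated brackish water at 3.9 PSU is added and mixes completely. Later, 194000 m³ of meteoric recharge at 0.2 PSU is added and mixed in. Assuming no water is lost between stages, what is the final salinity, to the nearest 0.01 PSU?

Salt balance:
Initial salt = 238,000×2.2 = 523,600
After stage 1: salt = 523,600 + 274,000×3.9 = 1,592,200; volume = 512,000 m³; S = 3.11 PSU
After stage 2: salt = 1,592,200 + 194,000×0.2 = 1,631,000; volume = 706,000 m³
S = 1,631,000 / 706,000 = 2.3102 PSU

2.31 PSU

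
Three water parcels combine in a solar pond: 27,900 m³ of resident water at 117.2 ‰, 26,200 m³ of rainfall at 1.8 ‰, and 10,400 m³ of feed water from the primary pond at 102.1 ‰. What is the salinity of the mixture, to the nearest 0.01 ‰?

67.89 ‰

Mass of salt is conserved:
salt = 27,900×117.2 + 26,200×1.8 + 10,400×102.1 = 3,269,880 + 47,160 + 1,061,840 = 4,378,880
volume = 27,900 + 26,200 + 10,400 = 64,500 m³
S = 4,378,880 / 64,500 = 67.8896 ‰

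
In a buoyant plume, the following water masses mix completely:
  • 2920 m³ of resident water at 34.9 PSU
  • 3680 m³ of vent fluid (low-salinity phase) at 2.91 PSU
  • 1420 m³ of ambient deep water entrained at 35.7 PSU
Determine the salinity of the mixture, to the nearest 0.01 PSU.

20.36 PSU

By conservation of dissolved salt,
salt = 2,920×34.9 + 3,680×2.91 + 1,420×35.7 = 101,908 + 10,708.8 + 50,694 = 163,310.8
volume = 2,920 + 3,680 + 1,420 = 8,020 m³
S = 163,310.8 / 8,020 = 20.3629 PSU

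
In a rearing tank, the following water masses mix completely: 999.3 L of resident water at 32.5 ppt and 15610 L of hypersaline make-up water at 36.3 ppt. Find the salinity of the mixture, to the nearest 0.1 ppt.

36.1 ppt

Mass of salt is conserved:
salt = 999.3×32.5 + 15,610×36.3 = 32,477.25 + 566,643 = 599,120.25
volume = 999.3 + 15,610 = 16,609.3 L
S = 599,120.25 / 16,609.3 = 36.071 ppt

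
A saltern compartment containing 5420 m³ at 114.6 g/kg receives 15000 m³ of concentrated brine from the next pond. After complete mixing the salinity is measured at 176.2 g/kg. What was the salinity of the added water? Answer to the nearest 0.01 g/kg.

Salt balance: 5,420×114.6 + 15,000×S = 20,420×176.2
621,132 + 15,000·S = 3,598,004
S = (3,598,004 − 621,132) / 15,000 = 198.4581 g/kg

198.46 g/kg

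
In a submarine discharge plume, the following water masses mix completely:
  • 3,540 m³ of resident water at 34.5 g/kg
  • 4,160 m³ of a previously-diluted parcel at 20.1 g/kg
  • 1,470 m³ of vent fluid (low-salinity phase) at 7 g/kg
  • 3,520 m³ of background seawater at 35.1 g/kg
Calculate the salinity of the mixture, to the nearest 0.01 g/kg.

26.76 g/kg

Total salt / total volume:
salt = 3,540×34.5 + 4,160×20.1 + 1,470×7 + 3,520×35.1 = 122,130 + 83,616 + 10,290 + 123,552 = 339,588
volume = 3,540 + 4,160 + 1,470 + 3,520 = 12,690 m³
S = 339,588 / 12,690 = 26.7603 g/kg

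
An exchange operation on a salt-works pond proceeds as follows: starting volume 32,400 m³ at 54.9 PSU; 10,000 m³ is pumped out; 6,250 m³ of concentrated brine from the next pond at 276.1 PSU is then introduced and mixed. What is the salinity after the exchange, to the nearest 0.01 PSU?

103.15 PSU

Remaining after removal: 22,400 m³ at 54.9 PSU (salt = 1,229,760)
After addition: salt = 1,229,760 + 6,250×276.1 = 2,955,385; volume = 28,650 m³
S = 2,955,385 / 28,650 = 103.1548 PSU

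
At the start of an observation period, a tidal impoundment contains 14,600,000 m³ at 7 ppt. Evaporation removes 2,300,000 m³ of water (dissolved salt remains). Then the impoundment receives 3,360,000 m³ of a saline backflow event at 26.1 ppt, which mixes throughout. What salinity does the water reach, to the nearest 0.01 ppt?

After evaporation: salt = 14,600,000×7 = 102,200,000; volume = 14,600,000 − 2,300,000 = 12,300,000 m³
After mixing: salt = 102,200,000 + 3,360,000×26.1 = 189,896,000; volume = 12,300,000 + 3,360,000 = 15,660,000 m³
S = 189,896,000 / 15,660,000 = 12.1262 ppt

12.13 ppt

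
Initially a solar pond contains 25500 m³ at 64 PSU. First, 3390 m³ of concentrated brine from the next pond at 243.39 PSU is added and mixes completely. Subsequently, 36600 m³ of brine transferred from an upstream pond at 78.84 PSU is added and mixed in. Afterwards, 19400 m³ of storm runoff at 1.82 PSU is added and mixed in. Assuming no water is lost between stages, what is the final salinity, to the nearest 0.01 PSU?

63.35 PSU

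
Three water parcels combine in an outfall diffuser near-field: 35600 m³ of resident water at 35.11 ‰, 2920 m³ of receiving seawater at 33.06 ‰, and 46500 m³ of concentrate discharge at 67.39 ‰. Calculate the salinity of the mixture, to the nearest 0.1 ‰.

Conserving salt mass:
salt = 35,600×35.11 + 2,920×33.06 + 46,500×67.39 = 1,249,916 + 96,535.2 + 3,133,635 = 4,480,086.2
volume = 35,600 + 2,920 + 46,500 = 85,020 m³
S = 4,480,086.2 / 85,020 = 52.694 ‰

52.7 ‰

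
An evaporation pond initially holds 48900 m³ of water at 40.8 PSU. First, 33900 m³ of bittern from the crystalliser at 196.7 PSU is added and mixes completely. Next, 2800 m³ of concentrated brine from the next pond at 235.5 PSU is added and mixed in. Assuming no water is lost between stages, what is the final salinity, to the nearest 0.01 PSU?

By conservation of dissolved salt,
Initial salt = 48,900×40.8 = 1,995,120
After stage 1: salt = 1,995,120 + 33,900×196.7 = 8,663,250; volume = 82,800 m³; S = 104.629 PSU
After stage 2: salt = 8,663,250 + 2,800×235.5 = 9,322,650; volume = 85,600 m³
S = 9,322,650 / 85,600 = 108.9095 PSU

108.91 PSU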